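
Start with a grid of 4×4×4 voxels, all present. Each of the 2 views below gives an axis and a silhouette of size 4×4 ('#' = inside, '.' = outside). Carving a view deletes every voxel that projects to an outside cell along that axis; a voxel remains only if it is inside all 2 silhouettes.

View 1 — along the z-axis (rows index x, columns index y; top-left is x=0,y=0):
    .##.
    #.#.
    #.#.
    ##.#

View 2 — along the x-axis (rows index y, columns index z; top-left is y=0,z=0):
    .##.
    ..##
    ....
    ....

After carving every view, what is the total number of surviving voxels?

full grid |V| = 64
V1 z: intersect with XY mask (9 set) -- 36 left
V2 x: intersect with YZ mask (4 set) -- 10 left

remaining voxels: 10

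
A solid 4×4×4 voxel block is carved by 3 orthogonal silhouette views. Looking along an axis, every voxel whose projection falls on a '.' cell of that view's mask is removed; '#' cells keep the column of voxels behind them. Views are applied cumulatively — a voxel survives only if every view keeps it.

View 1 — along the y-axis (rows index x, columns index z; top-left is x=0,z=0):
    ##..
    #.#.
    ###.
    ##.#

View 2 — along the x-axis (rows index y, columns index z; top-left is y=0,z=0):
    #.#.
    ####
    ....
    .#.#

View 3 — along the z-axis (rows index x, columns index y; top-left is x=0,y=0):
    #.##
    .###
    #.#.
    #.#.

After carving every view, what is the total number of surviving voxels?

7 voxels

full grid |V| = 64
step 1: project along y, AND mask (10/16) → |grid| = 40
step 2: project along x, AND mask (8/16) → |grid| = 20
step 3: project along z, AND mask (10/16) → |grid| = 7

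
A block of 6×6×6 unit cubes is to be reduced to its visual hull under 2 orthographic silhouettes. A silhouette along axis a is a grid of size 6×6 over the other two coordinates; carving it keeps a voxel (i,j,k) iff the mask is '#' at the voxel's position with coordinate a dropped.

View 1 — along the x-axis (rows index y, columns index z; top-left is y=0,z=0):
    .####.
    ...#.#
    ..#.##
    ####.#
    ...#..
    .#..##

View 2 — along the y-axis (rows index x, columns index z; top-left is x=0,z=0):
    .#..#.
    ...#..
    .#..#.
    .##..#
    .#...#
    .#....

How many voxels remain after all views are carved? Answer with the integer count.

before carving: 216 voxels (6×6×6)
V1 x: intersect with YZ mask (18 set) -- 108 left
V2 y: intersect with XZ mask (11 set) -- 36 left

remaining voxels: 36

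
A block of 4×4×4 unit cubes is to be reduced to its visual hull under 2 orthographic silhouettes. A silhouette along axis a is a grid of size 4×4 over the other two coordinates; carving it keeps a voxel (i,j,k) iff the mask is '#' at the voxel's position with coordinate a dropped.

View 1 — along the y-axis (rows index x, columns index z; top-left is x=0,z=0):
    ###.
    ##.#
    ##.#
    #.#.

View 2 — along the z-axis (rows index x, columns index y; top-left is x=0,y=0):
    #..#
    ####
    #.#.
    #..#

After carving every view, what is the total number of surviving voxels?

initial block: 4^3 = 64
V1 y: intersect with XZ mask (11 set) -- 44 left
V2 z: intersect with XY mask (10 set) -- 28 left

28 voxels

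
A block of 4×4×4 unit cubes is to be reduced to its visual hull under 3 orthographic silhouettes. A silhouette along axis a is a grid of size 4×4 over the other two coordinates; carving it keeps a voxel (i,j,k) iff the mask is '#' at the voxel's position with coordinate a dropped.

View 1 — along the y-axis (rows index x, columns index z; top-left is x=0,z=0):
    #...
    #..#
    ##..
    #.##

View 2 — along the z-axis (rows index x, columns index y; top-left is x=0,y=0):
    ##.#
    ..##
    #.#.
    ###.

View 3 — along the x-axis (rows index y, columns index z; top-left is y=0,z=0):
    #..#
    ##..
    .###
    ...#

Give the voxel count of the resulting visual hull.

|visual hull| = 11

start: 4×4×4 = 64 voxels
  1. axis=1 (XZ plane), |mask|=8  ⇒  voxels=32
  2. axis=2 (XY plane), |mask|=10  ⇒  voxels=20
  3. axis=0 (YZ plane), |mask|=8  ⇒  voxels=11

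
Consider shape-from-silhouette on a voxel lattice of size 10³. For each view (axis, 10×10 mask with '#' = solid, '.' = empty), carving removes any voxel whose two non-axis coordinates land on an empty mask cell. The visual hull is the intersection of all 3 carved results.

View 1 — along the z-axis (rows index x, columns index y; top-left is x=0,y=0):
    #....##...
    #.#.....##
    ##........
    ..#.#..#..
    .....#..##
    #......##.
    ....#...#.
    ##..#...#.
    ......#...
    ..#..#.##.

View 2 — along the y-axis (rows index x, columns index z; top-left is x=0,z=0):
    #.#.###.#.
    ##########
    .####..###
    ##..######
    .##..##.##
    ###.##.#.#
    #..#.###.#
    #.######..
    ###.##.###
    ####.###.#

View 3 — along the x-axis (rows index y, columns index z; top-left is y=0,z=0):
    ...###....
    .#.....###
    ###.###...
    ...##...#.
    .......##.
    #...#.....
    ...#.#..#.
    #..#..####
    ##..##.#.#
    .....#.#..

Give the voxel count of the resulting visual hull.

start: 10×10×10 = 1000 voxels
after view 1 [z-axis, 29 of 100 cells solid] → remaining = 290
after view 2 [y-axis, 73 of 100 cells solid] → remaining = 215
after view 3 [x-axis, 37 of 100 cells solid] → remaining = 88

remaining voxels: 88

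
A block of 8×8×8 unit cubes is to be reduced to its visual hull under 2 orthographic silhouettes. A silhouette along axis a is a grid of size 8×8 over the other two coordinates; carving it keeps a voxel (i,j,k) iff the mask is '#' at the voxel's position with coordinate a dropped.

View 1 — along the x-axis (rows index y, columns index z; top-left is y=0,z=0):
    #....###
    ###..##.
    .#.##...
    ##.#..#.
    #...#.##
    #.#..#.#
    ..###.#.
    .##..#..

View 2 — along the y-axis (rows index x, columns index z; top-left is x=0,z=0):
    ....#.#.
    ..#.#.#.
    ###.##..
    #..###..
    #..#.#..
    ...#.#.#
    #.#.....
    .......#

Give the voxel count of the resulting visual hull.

voxel count = 89

initial block: 8^3 = 512
carve view 1 (along x, YZ-mask fill 31/64): 248 voxels remain
carve view 2 (along y, XZ-mask fill 23/64): 89 voxels remain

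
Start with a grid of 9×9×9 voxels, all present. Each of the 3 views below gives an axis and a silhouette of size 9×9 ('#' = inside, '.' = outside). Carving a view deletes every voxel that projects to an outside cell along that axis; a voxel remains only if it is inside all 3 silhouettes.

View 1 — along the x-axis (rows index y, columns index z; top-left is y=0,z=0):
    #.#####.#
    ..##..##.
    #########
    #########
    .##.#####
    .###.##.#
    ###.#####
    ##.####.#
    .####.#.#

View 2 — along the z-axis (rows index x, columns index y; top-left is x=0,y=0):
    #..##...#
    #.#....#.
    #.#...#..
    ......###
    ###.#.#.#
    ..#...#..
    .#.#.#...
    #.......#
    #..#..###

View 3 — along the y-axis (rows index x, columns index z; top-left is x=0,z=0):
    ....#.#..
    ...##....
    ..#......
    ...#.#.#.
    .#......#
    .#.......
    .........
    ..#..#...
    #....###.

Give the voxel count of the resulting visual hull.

start: 9×9×9 = 729 voxels
carve view 1 (along x, YZ-mask fill 63/81): 567 voxels remain
carve view 2 (along z, XY-mask fill 31/81): 224 voxels remain
carve view 3 (along y, XZ-mask fill 17/81): 51 voxels remain

51 voxels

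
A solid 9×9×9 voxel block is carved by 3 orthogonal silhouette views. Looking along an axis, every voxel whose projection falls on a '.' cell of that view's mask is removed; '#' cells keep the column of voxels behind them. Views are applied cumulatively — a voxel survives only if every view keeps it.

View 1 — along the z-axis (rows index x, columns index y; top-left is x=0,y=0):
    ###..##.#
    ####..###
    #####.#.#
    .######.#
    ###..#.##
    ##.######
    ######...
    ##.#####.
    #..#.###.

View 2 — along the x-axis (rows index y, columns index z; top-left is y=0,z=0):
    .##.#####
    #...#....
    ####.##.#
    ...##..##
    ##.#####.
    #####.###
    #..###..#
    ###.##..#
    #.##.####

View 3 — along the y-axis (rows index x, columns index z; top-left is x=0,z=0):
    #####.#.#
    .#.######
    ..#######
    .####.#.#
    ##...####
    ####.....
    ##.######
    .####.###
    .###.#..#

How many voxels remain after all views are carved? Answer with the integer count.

before carving: 729 voxels (9×9×9)
step 1: project along z, AND mask (59/81) → |grid| = 531
step 2: project along x, AND mask (53/81) → |grid| = 340
step 3: project along y, AND mask (57/81) → |grid| = 238

|visual hull| = 238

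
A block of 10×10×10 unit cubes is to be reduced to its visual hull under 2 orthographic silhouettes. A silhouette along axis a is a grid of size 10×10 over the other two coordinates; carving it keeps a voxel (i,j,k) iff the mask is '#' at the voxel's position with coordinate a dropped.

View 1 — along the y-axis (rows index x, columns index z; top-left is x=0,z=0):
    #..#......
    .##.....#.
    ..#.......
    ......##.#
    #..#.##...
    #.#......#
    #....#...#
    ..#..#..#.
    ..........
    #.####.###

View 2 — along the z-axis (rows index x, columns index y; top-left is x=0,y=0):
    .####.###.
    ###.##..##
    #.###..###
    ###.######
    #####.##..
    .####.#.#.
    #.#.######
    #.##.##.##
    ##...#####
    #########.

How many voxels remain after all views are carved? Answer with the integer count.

before carving: 1000 voxels (10×10×10)
  1. axis=1 (XZ plane), |mask|=30  ⇒  voxels=300
  2. axis=2 (XY plane), |mask|=74  ⇒  voxels=232

232 voxels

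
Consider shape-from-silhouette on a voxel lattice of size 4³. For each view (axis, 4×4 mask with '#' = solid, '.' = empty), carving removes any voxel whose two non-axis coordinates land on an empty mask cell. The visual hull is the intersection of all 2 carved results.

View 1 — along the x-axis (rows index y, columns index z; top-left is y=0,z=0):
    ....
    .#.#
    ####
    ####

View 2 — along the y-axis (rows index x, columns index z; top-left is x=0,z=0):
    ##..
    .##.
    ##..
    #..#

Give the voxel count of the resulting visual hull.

|visual hull| = 20

initial block: 4^3 = 64
[1] x-view keeps 10 columns → grid now 40
[2] y-view keeps 8 columns → grid now 20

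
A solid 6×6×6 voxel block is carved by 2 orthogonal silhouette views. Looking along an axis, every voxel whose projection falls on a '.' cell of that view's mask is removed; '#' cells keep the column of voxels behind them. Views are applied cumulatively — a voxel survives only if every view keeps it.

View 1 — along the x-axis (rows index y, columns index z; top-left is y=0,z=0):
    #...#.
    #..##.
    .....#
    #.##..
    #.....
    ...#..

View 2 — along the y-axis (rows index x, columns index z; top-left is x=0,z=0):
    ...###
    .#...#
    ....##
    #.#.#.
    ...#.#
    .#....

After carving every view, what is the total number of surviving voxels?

|visual hull| = 21

full grid |V| = 216
[1] x-view keeps 11 columns → grid now 66
[2] y-view keeps 13 columns → grid now 21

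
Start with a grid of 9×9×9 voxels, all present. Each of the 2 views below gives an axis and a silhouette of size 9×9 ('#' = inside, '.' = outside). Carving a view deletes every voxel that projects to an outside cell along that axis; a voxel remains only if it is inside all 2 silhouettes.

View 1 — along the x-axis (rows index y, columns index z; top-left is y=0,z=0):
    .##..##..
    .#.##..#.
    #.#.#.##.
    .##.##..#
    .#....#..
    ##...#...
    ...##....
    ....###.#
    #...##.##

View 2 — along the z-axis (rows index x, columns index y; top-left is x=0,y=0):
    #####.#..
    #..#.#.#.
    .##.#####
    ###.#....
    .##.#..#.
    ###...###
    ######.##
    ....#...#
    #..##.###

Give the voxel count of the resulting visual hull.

before carving: 729 voxels (9×9×9)
V1 x: intersect with YZ mask (34 set) -- 306 left
V2 z: intersect with XY mask (47 set) -- 178 left

178 voxels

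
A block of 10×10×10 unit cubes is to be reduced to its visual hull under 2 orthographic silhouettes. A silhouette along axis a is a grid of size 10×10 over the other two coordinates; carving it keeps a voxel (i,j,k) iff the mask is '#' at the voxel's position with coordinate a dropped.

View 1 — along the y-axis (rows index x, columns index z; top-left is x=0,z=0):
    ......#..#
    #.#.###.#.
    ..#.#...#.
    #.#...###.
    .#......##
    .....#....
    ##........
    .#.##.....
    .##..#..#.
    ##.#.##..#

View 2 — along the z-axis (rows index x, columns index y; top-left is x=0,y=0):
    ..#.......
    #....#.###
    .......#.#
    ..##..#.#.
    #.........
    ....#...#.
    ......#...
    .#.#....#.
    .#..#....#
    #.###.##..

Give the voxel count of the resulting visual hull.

122 voxels

start: 10×10×10 = 1000 voxels
carve view 1 (along y, XZ-mask fill 35/100): 350 voxels remain
carve view 2 (along z, XY-mask fill 28/100): 122 voxels remain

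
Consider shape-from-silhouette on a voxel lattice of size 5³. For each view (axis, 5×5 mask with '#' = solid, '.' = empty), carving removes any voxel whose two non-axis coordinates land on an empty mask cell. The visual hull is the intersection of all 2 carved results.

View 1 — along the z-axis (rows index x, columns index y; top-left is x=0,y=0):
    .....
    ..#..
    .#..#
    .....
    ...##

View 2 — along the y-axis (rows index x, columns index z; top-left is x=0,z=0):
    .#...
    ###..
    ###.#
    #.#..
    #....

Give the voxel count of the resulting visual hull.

full grid |V| = 125
step 1: project along z, AND mask (5/25) → |grid| = 25
step 2: project along y, AND mask (11/25) → |grid| = 13

remaining voxels: 13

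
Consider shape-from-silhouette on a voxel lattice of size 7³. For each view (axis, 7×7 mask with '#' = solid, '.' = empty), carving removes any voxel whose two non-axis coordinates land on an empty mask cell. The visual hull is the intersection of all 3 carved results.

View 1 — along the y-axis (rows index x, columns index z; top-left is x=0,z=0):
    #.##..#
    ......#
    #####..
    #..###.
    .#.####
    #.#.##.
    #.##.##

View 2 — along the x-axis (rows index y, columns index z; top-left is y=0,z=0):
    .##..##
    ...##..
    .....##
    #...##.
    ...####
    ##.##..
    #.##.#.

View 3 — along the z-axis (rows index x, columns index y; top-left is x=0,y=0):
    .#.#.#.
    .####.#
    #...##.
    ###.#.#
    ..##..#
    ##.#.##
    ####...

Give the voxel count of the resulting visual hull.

remaining voxels: 49

full grid |V| = 343
carve view 1 (along y, XZ-mask fill 28/49): 196 voxels remain
carve view 2 (along x, YZ-mask fill 23/49): 95 voxels remain
carve view 3 (along z, XY-mask fill 28/49): 49 voxels remain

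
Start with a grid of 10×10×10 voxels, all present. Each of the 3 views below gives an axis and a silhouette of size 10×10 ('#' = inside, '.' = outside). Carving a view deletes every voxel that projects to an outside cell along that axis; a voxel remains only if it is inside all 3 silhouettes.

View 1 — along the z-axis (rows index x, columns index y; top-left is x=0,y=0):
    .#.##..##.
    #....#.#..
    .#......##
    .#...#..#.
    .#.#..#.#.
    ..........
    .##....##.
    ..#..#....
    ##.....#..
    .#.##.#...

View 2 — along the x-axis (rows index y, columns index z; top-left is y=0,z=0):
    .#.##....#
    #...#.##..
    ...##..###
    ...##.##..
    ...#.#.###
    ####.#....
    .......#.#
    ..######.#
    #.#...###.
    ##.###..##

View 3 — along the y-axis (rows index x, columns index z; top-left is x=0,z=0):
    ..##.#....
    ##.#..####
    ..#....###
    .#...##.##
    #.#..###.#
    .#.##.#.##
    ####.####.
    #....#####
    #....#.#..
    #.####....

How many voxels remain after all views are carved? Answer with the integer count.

initial block: 10^3 = 1000
after view 1 [z-axis, 31 of 100 cells solid] → remaining = 310
after view 2 [x-axis, 48 of 100 cells solid] → remaining = 147
after view 3 [y-axis, 53 of 100 cells solid] → remaining = 70

|visual hull| = 70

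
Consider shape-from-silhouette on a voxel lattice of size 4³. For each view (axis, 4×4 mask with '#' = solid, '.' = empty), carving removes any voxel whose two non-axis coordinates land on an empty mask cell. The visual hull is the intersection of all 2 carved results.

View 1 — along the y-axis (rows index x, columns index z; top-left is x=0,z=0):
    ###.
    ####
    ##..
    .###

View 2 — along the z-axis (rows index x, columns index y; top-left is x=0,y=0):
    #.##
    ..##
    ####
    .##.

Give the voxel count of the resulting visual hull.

31 voxels

start: 4×4×4 = 64 voxels
carve view 1 (along y, XZ-mask fill 12/16): 48 voxels remain
carve view 2 (along z, XY-mask fill 11/16): 31 voxels remain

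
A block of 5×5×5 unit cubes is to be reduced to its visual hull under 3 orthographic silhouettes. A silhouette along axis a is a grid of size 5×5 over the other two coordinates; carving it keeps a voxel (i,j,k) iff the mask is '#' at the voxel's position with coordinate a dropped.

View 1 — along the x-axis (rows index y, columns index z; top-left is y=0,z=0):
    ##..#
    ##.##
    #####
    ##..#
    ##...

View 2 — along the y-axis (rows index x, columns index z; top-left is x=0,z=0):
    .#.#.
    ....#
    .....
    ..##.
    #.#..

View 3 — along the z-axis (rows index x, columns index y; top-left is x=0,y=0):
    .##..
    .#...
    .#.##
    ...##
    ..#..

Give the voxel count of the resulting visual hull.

start: 5×5×5 = 125 voxels
[1] x-view keeps 17 columns → grid now 85
[2] y-view keeps 7 columns → grid now 20
[3] z-view keeps 9 columns → grid now 7

voxel count = 7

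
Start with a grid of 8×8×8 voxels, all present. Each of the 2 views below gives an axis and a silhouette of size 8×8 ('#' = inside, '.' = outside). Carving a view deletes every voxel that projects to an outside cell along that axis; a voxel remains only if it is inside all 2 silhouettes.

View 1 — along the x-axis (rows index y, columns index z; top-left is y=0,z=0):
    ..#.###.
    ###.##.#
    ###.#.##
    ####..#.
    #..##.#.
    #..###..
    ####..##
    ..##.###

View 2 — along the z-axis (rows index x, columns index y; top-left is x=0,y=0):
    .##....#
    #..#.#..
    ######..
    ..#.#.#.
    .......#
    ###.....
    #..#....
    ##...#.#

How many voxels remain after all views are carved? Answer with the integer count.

full grid |V| = 512
carve view 1 (along x, YZ-mask fill 40/64): 320 voxels remain
carve view 2 (along z, XY-mask fill 25/64): 124 voxels remain

remaining voxels: 124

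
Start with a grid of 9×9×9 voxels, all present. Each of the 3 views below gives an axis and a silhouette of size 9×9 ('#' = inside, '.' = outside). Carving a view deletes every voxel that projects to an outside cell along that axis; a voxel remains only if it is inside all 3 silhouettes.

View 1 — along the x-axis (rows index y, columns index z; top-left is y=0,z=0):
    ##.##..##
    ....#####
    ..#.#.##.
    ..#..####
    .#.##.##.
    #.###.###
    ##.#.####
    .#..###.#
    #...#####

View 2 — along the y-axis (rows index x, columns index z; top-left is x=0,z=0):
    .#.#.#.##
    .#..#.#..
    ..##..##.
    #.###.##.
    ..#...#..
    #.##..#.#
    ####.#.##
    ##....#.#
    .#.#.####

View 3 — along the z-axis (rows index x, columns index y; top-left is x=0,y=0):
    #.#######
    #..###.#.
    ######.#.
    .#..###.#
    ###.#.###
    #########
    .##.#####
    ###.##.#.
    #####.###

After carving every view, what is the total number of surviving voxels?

start: 9×9×9 = 729 voxels
V1 x: intersect with YZ mask (50 set) -- 450 left
V2 y: intersect with XZ mask (42 set) -- 235 left
V3 z: intersect with XY mask (62 set) -- 180 left

voxel count = 180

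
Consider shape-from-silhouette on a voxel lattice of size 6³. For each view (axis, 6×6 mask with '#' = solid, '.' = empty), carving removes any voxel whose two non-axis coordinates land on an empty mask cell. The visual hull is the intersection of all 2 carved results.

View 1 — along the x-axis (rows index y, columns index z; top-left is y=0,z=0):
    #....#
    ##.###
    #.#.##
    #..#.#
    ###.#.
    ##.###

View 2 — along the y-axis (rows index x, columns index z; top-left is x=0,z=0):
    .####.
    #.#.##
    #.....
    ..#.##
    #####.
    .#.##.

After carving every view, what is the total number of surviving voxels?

before carving: 216 voxels (6×6×6)
  1. axis=0 (YZ plane), |mask|=23  ⇒  voxels=138
  2. axis=1 (XZ plane), |mask|=20  ⇒  voxels=74

74 voxels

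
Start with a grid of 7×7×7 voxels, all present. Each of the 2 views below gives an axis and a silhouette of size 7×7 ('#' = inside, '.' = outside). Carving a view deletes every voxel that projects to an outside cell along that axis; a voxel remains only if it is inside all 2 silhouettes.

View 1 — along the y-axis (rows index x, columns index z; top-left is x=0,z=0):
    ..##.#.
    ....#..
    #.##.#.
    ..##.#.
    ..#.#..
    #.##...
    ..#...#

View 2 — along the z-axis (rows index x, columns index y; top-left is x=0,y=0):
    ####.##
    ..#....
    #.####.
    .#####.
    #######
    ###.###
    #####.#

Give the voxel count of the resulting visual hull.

initial block: 7^3 = 343
carve view 1 (along y, XZ-mask fill 18/49): 126 voxels remain
carve view 2 (along z, XY-mask fill 36/49): 98 voxels remain

voxel count = 98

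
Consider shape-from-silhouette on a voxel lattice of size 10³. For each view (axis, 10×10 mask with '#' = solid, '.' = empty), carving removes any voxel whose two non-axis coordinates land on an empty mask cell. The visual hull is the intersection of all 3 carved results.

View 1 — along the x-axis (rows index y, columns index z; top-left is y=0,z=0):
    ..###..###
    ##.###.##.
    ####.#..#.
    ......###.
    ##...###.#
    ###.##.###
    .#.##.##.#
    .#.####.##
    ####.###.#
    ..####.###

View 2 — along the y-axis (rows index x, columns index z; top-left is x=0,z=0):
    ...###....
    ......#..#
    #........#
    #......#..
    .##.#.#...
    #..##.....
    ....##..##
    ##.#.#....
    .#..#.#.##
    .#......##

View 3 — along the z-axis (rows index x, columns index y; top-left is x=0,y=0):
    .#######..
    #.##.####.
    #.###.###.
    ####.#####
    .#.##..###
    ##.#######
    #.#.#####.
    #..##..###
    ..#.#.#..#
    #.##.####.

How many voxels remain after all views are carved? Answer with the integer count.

|visual hull| = 129

before carving: 1000 voxels (10×10×10)
[1] x-view keeps 64 columns → grid now 640
[2] y-view keeps 32 columns → grid now 204
[3] z-view keeps 69 columns → grid now 129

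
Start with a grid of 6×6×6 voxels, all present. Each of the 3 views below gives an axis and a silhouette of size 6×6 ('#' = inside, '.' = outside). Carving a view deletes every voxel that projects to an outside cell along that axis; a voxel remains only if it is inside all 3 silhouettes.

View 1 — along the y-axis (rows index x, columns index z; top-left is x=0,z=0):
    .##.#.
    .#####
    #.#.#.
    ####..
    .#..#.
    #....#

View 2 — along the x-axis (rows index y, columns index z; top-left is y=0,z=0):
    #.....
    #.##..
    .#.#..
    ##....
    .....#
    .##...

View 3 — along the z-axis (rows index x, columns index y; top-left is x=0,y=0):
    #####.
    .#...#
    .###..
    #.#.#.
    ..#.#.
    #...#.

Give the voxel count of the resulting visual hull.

initial block: 6^3 = 216
step 1: project along y, AND mask (19/36) → |grid| = 114
step 2: project along x, AND mask (11/36) → |grid| = 35
step 3: project along z, AND mask (17/36) → |grid| = 16

remaining voxels: 16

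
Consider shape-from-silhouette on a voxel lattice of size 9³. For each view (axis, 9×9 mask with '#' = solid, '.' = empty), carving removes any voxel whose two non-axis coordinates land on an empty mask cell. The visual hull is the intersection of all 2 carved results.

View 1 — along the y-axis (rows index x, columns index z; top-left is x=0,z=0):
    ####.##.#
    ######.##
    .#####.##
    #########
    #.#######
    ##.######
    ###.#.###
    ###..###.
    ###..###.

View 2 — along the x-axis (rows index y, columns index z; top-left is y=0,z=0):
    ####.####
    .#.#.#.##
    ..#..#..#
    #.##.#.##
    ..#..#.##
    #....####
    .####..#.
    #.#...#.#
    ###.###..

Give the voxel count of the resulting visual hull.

345 voxels

before carving: 729 voxels (9×9×9)
carve view 1 (along y, XZ-mask fill 66/81): 594 voxels remain
carve view 2 (along x, YZ-mask fill 46/81): 345 voxels remain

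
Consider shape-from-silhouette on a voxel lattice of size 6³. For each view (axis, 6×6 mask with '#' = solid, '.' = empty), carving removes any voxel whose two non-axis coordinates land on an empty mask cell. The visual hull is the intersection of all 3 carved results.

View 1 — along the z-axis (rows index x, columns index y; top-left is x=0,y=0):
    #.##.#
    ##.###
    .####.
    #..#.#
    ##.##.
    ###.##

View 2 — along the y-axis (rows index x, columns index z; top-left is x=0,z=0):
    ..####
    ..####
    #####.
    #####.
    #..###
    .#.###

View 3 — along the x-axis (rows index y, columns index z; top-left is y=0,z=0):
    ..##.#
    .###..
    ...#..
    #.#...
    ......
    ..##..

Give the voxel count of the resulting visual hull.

start: 6×6×6 = 216 voxels
V1 z: intersect with XY mask (25 set) -- 150 left
V2 y: intersect with XZ mask (26 set) -- 107 left
V3 x: intersect with YZ mask (11 set) -- 37 left

remaining voxels: 37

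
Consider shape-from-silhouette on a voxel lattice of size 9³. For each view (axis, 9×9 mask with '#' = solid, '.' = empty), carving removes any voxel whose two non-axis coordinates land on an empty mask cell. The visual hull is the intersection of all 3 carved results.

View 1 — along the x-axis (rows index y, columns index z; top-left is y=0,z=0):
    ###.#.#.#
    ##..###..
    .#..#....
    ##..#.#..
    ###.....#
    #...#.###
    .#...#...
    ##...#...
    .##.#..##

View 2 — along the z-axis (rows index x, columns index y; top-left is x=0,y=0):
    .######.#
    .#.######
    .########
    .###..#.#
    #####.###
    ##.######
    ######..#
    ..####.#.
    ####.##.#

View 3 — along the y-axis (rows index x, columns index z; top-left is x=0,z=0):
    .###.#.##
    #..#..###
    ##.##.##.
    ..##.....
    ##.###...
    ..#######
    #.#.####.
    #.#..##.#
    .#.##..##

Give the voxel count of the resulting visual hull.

full grid |V| = 729
  1. axis=0 (YZ plane), |mask|=36  ⇒  voxels=324
  2. axis=2 (XY plane), |mask|=62  ⇒  voxels=246
  3. axis=1 (XZ plane), |mask|=47  ⇒  voxels=141

remaining voxels: 141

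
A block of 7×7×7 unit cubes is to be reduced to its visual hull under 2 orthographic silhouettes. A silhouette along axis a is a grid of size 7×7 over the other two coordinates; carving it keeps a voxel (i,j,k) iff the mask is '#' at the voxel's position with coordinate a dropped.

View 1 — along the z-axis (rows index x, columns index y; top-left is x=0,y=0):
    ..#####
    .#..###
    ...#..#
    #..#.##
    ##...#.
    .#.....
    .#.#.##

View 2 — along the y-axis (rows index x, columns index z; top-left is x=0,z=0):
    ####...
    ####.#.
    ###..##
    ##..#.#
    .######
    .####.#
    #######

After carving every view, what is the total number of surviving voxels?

|visual hull| = 117

start: 7×7×7 = 343 voxels
after view 1 [z-axis, 23 of 49 cells solid] → remaining = 161
after view 2 [y-axis, 36 of 49 cells solid] → remaining = 117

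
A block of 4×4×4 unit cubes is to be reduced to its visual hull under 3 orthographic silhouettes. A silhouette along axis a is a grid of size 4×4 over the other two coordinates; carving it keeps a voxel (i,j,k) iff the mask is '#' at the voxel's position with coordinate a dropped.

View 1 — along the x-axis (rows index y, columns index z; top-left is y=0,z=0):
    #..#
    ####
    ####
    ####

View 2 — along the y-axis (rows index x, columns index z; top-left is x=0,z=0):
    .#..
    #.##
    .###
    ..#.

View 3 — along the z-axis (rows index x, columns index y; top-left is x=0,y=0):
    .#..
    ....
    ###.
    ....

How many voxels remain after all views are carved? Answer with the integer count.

before carving: 64 voxels (4×4×4)
V1 x: intersect with YZ mask (14 set) -- 56 left
V2 y: intersect with XZ mask (8 set) -- 27 left
V3 z: intersect with XY mask (4 set) -- 8 left

voxel count = 8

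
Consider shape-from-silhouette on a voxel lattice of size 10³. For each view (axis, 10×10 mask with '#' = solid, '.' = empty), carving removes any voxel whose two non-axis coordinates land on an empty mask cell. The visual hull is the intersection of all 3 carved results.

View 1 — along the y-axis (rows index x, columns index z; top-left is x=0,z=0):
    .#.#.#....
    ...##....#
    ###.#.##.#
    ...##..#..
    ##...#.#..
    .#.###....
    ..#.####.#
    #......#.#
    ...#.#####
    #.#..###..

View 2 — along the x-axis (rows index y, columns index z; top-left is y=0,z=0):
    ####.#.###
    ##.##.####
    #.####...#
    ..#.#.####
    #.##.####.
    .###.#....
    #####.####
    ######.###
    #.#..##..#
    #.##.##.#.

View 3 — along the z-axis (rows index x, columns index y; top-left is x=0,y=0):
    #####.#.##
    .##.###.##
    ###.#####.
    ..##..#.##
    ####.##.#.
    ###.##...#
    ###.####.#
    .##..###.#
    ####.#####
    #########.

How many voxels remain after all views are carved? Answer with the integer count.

start: 10×10×10 = 1000 voxels
[1] y-view keeps 44 columns → grid now 440
[2] x-view keeps 68 columns → grid now 294
[3] z-view keeps 73 columns → grid now 217

|visual hull| = 217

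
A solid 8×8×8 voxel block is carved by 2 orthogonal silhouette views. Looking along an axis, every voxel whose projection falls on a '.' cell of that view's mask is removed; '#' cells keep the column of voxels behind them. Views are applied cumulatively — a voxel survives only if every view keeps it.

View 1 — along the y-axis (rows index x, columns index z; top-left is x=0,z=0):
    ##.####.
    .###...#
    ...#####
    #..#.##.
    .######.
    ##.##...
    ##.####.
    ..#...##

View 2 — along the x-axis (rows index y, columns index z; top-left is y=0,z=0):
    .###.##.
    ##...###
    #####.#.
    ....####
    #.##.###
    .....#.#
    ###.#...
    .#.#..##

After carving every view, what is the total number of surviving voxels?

voxel count = 172

initial block: 8^3 = 512
[1] y-view keeps 38 columns → grid now 304
[2] x-view keeps 36 columns → grid now 172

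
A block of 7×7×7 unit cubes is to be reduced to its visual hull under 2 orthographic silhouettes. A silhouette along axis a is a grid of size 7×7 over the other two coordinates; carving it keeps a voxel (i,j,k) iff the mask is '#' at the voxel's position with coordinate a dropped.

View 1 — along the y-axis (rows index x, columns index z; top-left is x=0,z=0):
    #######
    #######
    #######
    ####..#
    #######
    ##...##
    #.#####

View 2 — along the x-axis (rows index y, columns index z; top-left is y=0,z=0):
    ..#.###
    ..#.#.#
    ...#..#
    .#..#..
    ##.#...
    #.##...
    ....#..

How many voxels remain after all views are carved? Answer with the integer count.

109 voxels

initial block: 7^3 = 343
after view 1 [y-axis, 43 of 49 cells solid] → remaining = 301
after view 2 [x-axis, 18 of 49 cells solid] → remaining = 109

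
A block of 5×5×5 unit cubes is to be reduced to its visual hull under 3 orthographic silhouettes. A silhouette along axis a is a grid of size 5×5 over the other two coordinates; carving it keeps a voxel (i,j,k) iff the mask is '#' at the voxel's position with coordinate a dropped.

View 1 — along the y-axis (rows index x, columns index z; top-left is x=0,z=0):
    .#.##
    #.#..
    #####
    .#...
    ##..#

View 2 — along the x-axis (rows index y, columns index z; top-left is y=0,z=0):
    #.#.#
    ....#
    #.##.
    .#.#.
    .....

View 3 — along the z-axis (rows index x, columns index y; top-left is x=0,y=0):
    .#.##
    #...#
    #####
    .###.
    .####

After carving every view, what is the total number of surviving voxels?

full grid |V| = 125
step 1: project along y, AND mask (14/25) → |grid| = 70
step 2: project along x, AND mask (9/25) → |grid| = 24
step 3: project along z, AND mask (17/25) → |grid| = 18

remaining voxels: 18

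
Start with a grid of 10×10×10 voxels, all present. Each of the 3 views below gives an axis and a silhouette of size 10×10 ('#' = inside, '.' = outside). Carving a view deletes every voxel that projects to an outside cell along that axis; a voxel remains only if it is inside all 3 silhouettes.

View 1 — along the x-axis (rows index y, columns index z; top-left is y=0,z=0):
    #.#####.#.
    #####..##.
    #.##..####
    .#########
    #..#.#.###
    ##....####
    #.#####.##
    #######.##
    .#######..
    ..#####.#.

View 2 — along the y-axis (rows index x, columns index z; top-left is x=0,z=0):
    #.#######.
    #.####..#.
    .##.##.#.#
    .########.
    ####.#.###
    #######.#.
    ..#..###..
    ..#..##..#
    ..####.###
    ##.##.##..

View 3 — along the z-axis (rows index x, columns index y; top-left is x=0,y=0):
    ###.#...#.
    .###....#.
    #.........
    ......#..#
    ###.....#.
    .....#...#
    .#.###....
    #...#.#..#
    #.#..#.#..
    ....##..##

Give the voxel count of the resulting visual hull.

initial block: 10^3 = 1000
  1. axis=0 (YZ plane), |mask|=72  ⇒  voxels=720
  2. axis=1 (XZ plane), |mask|=65  ⇒  voxels=475
  3. axis=2 (XY plane), |mask|=34  ⇒  voxels=151

151 voxels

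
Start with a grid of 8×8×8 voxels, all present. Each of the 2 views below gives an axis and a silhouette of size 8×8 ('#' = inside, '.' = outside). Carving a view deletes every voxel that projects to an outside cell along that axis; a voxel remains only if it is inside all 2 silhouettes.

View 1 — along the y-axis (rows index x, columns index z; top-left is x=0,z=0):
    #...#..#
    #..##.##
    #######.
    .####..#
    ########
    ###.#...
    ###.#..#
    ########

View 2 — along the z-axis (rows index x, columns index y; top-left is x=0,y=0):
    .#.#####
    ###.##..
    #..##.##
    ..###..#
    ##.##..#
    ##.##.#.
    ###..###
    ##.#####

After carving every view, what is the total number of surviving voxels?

full grid |V| = 512
V1 y: intersect with XZ mask (45 set) -- 360 left
V2 z: intersect with XY mask (43 set) -- 244 left

voxel count = 244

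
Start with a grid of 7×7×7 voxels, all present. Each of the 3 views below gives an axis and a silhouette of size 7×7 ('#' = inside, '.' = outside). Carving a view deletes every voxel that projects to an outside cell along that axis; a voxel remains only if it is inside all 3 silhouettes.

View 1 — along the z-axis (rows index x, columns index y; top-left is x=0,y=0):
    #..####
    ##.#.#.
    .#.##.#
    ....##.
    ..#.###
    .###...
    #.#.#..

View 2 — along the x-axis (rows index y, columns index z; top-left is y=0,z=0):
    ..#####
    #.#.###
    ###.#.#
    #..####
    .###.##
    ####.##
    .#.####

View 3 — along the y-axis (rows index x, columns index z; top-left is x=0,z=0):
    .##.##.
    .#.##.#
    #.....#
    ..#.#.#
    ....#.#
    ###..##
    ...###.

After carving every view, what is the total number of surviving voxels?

full grid |V| = 343
after view 1 [z-axis, 25 of 49 cells solid] → remaining = 175
after view 2 [x-axis, 36 of 49 cells solid] → remaining = 129
after view 3 [y-axis, 23 of 49 cells solid] → remaining = 58

remaining voxels: 58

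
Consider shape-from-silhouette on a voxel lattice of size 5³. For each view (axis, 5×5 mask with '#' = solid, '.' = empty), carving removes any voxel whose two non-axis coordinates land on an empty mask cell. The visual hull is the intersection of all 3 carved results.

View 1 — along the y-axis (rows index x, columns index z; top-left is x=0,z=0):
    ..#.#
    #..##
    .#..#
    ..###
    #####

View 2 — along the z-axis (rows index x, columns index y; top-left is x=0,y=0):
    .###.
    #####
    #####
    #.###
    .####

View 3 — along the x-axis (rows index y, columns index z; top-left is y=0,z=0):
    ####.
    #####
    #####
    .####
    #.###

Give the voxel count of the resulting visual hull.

|visual hull| = 56

start: 5×5×5 = 125 voxels
step 1: project along y, AND mask (15/25) → |grid| = 75
step 2: project along z, AND mask (21/25) → |grid| = 63
step 3: project along x, AND mask (22/25) → |grid| = 56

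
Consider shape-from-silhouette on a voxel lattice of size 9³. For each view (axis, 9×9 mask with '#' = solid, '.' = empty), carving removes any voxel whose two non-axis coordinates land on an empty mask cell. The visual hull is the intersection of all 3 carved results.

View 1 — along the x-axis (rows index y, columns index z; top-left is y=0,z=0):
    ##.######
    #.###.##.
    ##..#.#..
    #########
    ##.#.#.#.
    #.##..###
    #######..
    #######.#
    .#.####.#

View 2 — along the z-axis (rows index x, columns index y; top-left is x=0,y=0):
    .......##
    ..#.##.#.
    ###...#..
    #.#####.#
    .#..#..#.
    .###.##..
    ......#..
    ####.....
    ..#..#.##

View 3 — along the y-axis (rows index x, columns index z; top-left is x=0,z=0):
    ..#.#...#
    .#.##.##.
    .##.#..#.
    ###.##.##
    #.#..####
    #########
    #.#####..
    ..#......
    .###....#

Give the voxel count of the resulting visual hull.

remaining voxels: 125

start: 9×9×9 = 729 voxels
after view 1 [x-axis, 59 of 81 cells solid] → remaining = 531
after view 2 [z-axis, 34 of 81 cells solid] → remaining = 216
after view 3 [y-axis, 45 of 81 cells solid] → remaining = 125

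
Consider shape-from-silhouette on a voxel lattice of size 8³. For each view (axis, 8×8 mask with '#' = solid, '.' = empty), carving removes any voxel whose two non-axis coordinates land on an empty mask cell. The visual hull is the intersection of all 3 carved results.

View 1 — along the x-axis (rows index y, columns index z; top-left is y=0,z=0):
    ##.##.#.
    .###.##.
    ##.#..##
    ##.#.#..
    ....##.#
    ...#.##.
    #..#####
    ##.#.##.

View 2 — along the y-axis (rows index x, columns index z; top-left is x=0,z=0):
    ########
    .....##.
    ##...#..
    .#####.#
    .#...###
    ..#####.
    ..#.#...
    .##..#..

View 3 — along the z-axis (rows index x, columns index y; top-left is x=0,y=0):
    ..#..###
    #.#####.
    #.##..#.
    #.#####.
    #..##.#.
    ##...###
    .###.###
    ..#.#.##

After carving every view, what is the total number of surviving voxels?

remaining voxels: 87

before carving: 512 voxels (8×8×8)
[1] x-view keeps 36 columns → grid now 288
[2] y-view keeps 33 columns → grid now 148
[3] z-view keeps 39 columns → grid now 87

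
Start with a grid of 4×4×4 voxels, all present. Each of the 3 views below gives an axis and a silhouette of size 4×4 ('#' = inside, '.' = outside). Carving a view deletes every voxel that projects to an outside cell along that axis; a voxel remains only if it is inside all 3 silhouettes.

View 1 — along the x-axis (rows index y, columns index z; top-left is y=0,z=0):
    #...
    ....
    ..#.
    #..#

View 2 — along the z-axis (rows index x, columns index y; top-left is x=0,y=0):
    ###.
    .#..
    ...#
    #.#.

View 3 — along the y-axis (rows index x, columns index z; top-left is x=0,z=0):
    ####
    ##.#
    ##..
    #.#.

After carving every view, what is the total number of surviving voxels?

remaining voxels: 5

start: 4×4×4 = 64 voxels
carve view 1 (along x, YZ-mask fill 4/16): 16 voxels remain
carve view 2 (along z, XY-mask fill 7/16): 6 voxels remain
carve view 3 (along y, XZ-mask fill 11/16): 5 voxels remain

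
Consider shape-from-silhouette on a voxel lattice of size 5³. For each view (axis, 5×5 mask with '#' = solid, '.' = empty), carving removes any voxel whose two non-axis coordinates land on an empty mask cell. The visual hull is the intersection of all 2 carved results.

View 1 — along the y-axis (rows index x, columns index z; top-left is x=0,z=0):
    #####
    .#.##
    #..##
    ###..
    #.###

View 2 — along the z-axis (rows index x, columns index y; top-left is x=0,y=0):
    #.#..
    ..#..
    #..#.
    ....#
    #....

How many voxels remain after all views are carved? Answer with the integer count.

|visual hull| = 26

start: 5×5×5 = 125 voxels
  1. axis=1 (XZ plane), |mask|=18  ⇒  voxels=90
  2. axis=2 (XY plane), |mask|=7  ⇒  voxels=26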